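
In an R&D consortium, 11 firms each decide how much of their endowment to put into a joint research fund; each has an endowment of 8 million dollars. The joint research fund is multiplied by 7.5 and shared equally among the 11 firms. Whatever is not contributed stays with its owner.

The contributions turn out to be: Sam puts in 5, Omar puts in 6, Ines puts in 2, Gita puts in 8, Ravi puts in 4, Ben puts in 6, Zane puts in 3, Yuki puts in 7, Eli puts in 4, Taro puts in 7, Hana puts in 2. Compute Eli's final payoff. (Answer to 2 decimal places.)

40.82 million dollars

Total contributed: 5 + 6 + 2 + 8 + 4 + 6 + 3 + 7 + 4 + 7 + 2 = 54.
Each receives 7.5 × 54 / 11 = 36.82 from the joint research fund.
Eli keeps 8 − 4 = 4, so Eli's payoff is 4 + 36.82 = 40.82.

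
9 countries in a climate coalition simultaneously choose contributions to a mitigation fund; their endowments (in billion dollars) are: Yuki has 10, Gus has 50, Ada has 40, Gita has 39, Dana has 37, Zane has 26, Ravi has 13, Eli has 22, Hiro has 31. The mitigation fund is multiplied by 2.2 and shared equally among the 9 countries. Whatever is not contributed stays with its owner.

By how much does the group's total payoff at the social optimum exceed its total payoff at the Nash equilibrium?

The private return per contributed unit is 2.2/9 = 0.2444 < 1 for every player regardless of endowment, so the Nash equilibrium is zero contribution and the group total is Σ E_j = 10 + 50 + 40 + 39 + 37 + 26 + 13 + 22 + 31 = 268.
Each contributed unit returns 2.200 to the group, so the social optimum is full contribution by everyone: group total = 2.200 × 268 = 589.60.
Efficiency loss = (2.200 − 1) × 268 = 321.60.

321.60 billion dollars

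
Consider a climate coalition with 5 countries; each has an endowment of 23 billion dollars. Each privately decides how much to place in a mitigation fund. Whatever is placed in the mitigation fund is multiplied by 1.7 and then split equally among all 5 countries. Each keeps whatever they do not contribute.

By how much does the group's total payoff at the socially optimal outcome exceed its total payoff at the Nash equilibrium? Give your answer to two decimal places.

Each contributed unit returns 1.7/5 = 0.3400 to its contributor — below 1 — so contributing 0 is dominant for every player. At the Nash equilibrium everyone keeps their 23, and the group total is 5 × 23 = 115.
Each contributed unit returns 1.700 to the group as a whole (0.3400 to each of 5 players), which exceeds 1, so the social optimum is full contribution: group total = 1.700 × 115 = 195.50.
Efficiency loss = 195.50 − 115 = 80.50.

80.50 billion dollars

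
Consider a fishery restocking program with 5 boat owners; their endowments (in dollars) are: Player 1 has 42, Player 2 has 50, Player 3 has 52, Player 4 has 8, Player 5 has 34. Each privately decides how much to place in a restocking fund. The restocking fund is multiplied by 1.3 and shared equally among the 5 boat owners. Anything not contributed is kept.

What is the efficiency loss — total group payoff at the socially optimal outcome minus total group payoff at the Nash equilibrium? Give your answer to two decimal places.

The private return per contributed unit is 1.3/5 = 0.2600 < 1 for every player regardless of endowment, so the Nash equilibrium is zero contribution and the group total is Σ E_j = 42 + 50 + 52 + 8 + 34 = 186.
Each contributed unit returns 1.300 to the group, so the social optimum is full contribution by everyone: group total = 1.300 × 186 = 241.80.
Efficiency loss = (1.300 − 1) × 186 = 55.80.

55.80 dollars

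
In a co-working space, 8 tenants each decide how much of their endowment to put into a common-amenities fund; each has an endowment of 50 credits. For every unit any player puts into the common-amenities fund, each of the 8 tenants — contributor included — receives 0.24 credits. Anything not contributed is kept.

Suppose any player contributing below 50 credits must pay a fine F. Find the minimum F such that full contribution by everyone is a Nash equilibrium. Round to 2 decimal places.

38.00 credits

Given the others contribute fully, the best deviation is to contribute 0 (any partial contribution still incurs the fine and gives up units whose private return 0.24 is below 1).
Deviating from 50 to 0 saves 50 credits but forfeits the deviator's share of the drop in the common-amenities fund: 0.24 × 50 = 12.00.
So the deviation gain is 50 − 12.00 = 38.00, and the fine must be at least 38.00 credits to wipe it out.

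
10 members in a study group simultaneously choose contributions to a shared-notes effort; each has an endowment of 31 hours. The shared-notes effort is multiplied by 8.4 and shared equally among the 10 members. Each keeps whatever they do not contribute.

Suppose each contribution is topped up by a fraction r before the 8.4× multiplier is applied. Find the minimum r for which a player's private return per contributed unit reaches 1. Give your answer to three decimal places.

With matching at rate r, one contributed unit becomes (1 + r) in the shared-notes effort and returns 8.4 × (1 + r) / 10 to the contributor.
Setting this equal to 1: 1 + r = 10/8.4 = 1.1905.
So the minimum matching rate is r = 1.1905 − 1 = 0.190.

0.190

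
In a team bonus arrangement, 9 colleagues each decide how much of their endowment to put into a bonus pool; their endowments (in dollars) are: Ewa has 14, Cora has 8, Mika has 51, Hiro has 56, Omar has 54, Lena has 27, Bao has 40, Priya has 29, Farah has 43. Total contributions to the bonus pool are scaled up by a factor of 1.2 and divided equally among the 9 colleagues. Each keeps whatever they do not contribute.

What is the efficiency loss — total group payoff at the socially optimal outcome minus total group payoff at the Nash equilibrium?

64.40 dollars

The private return per contributed unit is 1.2/9 = 0.1333 < 1 for every player regardless of endowment, so the Nash equilibrium is zero contribution and the group total is Σ E_j = 14 + 8 + 51 + 56 + 54 + 27 + 40 + 29 + 43 = 322.
Each contributed unit returns 1.200 to the group, so the social optimum is full contribution by everyone: group total = 1.200 × 322 = 386.40.
Efficiency loss = (1.200 − 1) × 322 = 64.40.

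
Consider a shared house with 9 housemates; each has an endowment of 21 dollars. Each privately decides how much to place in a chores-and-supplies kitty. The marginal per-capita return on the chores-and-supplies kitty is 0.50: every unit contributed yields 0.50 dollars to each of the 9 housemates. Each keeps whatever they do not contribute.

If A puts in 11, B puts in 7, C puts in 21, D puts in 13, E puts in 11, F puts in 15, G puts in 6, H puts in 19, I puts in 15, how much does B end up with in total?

Total contributed: 11 + 7 + 21 + 13 + 11 + 15 + 6 + 19 + 15 = 118.
Each receives 0.50 × 118 = 59.00 from the chores-and-supplies kitty.
B keeps 21 − 7 = 14, so B's payoff is 14 + 59.00 = 73.00.

73.00 dollars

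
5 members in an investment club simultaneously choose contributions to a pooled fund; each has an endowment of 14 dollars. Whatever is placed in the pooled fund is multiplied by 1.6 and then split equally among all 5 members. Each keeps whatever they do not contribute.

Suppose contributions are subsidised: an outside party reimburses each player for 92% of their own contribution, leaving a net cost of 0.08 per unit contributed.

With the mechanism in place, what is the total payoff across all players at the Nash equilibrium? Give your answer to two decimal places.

The effective private return per unit is now (1.6/5) / 0.08 = 4.0000 > 1, so every player's dominant strategy flips to full contribution.
So the Nash equilibrium is full contribution by all 5; the group earns 5 × (14 × 0.92 + 1.6 × 14) = 176.40.

176.40 dollars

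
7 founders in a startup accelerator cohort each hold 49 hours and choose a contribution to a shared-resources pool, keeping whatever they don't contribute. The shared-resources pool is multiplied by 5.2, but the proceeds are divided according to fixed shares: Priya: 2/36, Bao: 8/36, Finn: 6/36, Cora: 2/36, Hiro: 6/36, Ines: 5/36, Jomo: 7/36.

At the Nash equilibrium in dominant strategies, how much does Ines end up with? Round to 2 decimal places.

For player j, contributing a unit is worthwhile iff 5.2 × (j's share) ≥ 1, i.e. iff j's share is at least 0.1923.
Bao and Jomo clear that bar, contributing 49 each; the remaining 5 contribute 0. Total contributed: 98.
Ines keeps 49 and receives 5.2 × 98 × 5/36 = 70.78 from the shared-resources pool, for a payoff of 119.78.

119.78 hours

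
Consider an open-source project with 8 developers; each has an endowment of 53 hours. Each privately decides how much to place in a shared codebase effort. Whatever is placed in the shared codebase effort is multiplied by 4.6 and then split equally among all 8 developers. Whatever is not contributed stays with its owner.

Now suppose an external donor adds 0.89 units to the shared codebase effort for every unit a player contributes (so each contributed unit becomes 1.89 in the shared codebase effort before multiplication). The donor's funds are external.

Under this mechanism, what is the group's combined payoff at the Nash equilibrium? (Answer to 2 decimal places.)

3686.26 hours

The effective private return per unit is now 4.6 × 1.89 / 8 = 1.0868 > 1, so every player's dominant strategy flips to full contribution.
At the Nash equilibrium everyone contributes 53. Group total payoff = 4.6 × 1.89 × 424 = 3686.26.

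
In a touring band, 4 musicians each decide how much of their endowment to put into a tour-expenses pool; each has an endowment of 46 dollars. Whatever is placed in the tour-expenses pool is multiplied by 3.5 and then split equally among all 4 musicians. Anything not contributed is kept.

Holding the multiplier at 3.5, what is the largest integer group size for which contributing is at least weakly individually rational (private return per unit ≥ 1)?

Private return per unit is 3.5/(group size), which is ≥ 1 whenever the group size is ≤ 3.5.
The largest such integer is 3.

3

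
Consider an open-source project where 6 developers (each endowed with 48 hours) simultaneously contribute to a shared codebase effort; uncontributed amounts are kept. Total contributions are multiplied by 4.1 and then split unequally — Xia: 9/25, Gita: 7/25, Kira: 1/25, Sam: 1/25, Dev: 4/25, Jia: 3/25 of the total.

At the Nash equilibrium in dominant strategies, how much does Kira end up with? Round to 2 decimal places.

Each unit j contributes comes back to j as 4.1 × (j's share), so j prefers to contribute only if that share exceeds 1/4.1 = 0.2439; otherwise keeping the unit dominates.
Xia and Gita clear that bar, contributing 48 each; the remaining 4 contribute 0. Total contributed: 96.
Kira keeps 48 and receives 4.1 × 96 × 1/25 = 15.74 from the shared codebase effort, for a payoff of 63.74.

63.74 hours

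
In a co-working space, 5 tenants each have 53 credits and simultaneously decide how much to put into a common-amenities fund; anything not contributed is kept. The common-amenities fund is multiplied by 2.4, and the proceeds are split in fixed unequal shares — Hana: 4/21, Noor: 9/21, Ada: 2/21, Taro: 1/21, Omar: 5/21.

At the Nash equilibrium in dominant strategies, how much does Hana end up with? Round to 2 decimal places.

77.23 credits

For player j, contributing a unit is worthwhile iff 2.4 × (j's share) ≥ 1, i.e. iff j's share is at least 0.4167.
Only Noor (9/21) clears that bar, contributing 53; the remaining 4 contribute 0. Total contributed: 53.
Hana keeps 53 and receives 2.4 × 53 × 4/21 = 24.23 from the common-amenities fund, for a payoff of 77.23.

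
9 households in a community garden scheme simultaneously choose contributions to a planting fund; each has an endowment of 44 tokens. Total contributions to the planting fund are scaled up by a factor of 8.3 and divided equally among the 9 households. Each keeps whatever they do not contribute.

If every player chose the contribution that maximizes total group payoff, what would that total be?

3286.80 tokens

Each contributed unit returns 8.300 to the group as a whole (0.9222 to each of 9 players), which exceeds 1, so the social optimum is full contribution: group total = 8.300 × 396 = 3286.80.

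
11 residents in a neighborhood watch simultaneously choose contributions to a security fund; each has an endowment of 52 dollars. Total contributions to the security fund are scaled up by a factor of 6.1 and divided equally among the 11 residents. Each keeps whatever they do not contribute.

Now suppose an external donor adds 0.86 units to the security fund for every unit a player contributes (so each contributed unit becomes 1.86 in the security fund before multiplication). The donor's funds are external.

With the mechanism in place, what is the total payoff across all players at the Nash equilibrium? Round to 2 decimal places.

With the mechanism, a contributed unit returns 6.1 × 1.86 / 11 = 1.0315 per unit of net cost to the contributor — now above 1 — so contributing fully is weakly dominant for every player.
At the Nash equilibrium everyone contributes 52. Group total payoff = 6.1 × 1.86 × 572 = 6489.91.

6489.91 dollars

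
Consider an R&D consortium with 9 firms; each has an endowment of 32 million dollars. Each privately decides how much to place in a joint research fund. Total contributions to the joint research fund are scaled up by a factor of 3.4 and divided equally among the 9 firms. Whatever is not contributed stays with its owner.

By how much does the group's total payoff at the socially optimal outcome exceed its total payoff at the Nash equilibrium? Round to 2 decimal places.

691.20 million dollars

Each contributed unit returns 3.4/9 = 0.3778 to its contributor — below 1 — so contributing 0 is dominant for every player. At the Nash equilibrium everyone keeps their 32, and the group total is 9 × 32 = 288.
Each contributed unit returns 3.400 to the group as a whole (0.3778 to each of 9 players), which exceeds 1, so the social optimum is full contribution: group total = 3.400 × 288 = 979.20.
Efficiency loss = 979.20 − 288 = 691.20.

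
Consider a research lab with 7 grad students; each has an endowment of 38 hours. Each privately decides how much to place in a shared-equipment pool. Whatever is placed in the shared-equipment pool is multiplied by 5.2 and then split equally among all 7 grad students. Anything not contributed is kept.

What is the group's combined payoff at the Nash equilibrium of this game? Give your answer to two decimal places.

Each contributed unit returns 5.2/7 = 0.7429 to its contributor — below 1 — so contributing 0 is dominant for every player. At the Nash equilibrium everyone keeps their 38, and the group total is 7 × 38 = 266.

266.00 hours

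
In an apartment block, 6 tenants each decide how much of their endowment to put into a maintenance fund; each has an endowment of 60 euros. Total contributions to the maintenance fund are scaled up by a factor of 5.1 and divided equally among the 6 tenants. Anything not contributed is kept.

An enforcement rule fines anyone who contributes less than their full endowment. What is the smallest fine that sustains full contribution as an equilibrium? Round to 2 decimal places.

Given the others contribute fully, the best deviation is to contribute 0 (any partial contribution still incurs the fine and gives up units whose private return 0.8500 is below 1).
Deviating from 60 to 0 saves 60 euros but forfeits the deviator's share of the drop in the maintenance fund: 5.1/6 × 60 = 51.00.
So the deviation gain is 60 − 51.00 = 9.00, and the fine must be at least 9.00 euros to wipe it out.

9.00 euros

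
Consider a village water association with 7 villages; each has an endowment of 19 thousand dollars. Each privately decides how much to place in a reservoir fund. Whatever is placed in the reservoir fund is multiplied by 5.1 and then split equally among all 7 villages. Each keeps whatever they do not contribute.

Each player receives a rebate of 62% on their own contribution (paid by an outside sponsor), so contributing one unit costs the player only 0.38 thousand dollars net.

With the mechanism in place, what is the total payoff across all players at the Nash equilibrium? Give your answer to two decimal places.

The effective private return per unit is now (5.1/7) / 0.38 = 1.9173 > 1, so every player's dominant strategy flips to full contribution.
At the Nash equilibrium everyone contributes 19. Group total payoff = 7 × (19 × 0.62 + 5.1 × 19) = 760.76.

760.76 thousand dollars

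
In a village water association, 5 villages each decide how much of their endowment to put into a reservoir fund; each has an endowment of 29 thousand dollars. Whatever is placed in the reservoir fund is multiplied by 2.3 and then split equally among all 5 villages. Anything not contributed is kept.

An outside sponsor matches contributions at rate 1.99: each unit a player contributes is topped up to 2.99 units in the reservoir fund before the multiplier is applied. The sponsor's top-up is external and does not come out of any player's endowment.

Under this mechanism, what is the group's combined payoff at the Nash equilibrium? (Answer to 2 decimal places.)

The effective private return per unit is now 2.3 × 2.99 / 5 = 1.3754 > 1, so every player's dominant strategy flips to full contribution.
So the Nash equilibrium is full contribution by all 5; the group earns 2.3 × 2.99 × 145 = 997.17.

997.17 thousand dollars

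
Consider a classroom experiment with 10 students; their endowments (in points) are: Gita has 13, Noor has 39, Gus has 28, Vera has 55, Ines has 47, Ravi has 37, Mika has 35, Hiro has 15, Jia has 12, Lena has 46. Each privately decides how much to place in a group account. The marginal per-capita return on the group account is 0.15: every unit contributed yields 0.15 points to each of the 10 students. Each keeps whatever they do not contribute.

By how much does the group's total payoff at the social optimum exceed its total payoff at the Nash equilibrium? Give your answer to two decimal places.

163.50 points

The private return per contributed unit is 0.15 < 1 for everyone, so the Nash equilibrium is zero contribution and the group total is Σ E_j = 13 + 39 + 28 + 55 + 47 + 37 + 35 + 15 + 12 + 46 = 327.
Each contributed unit returns 1.500 to the group, so the social optimum is full contribution by everyone: group total = 1.500 × 327 = 490.50.
Efficiency loss = (1.500 − 1) × 327 = 163.50.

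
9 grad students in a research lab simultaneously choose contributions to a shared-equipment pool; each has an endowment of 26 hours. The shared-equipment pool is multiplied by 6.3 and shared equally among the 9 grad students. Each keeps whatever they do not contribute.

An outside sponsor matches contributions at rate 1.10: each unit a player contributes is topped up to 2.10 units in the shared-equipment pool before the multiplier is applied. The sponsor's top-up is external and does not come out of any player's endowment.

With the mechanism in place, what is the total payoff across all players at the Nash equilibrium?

With the mechanism, a contributed unit returns 6.3 × 2.10 / 9 = 1.4700 per unit of net cost to the contributor — now above 1 — so contributing fully is weakly dominant for every player.
So the Nash equilibrium is full contribution by all 9; the group earns 6.3 × 2.10 × 234 = 3095.82.

3095.82 hours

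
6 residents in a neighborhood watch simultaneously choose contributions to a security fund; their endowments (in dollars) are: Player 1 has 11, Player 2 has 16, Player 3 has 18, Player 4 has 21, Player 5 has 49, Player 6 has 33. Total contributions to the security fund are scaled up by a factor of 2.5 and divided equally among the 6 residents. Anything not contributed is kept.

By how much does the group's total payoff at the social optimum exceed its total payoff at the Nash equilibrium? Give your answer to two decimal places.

222.00 dollars

The private return per contributed unit is 2.5/6 = 0.4167 < 1 for every player regardless of endowment, so the Nash equilibrium is zero contribution and the group total is Σ E_j = 11 + 16 + 18 + 21 + 49 + 33 = 148.
Each contributed unit returns 2.500 to the group, so the social optimum is full contribution by everyone: group total = 2.500 × 148 = 370.00.
Efficiency loss = (2.500 − 1) × 148 = 222.00.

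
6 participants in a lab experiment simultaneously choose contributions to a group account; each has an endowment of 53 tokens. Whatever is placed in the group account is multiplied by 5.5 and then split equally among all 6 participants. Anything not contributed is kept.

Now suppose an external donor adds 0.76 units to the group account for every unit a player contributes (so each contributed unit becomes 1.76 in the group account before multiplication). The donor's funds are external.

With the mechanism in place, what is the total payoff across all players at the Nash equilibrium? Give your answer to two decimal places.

3078.24 tokens

With the mechanism, a contributed unit returns 5.5 × 1.76 / 6 = 1.6133 per unit of net cost to the contributor — now above 1 — so contributing fully is weakly dominant for every player.
At the Nash equilibrium everyone contributes 53. Group total payoff = 5.5 × 1.76 × 318 = 3078.24.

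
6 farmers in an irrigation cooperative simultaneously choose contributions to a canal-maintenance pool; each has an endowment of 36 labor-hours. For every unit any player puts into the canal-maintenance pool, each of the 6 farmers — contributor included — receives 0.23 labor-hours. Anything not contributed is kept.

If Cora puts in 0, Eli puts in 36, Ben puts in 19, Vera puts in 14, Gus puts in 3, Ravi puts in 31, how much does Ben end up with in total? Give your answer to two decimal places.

Total contributed: 0 + 36 + 19 + 14 + 3 + 31 = 103.
Each receives 0.23 × 103 = 23.69 from the canal-maintenance pool.
Ben keeps 36 − 19 = 17, so Ben's payoff is 17 + 23.69 = 40.69.

40.69 labor-hours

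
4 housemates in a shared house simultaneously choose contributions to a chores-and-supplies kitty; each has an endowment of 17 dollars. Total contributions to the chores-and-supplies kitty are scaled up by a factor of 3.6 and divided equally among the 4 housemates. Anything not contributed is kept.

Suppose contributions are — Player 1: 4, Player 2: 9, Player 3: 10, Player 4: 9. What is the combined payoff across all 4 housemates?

Total contributed: 4 + 9 + 10 + 9 = 32; total kept: 4 × 17 − 32 = 36.
The chores-and-supplies kitty pays out 3.6 × 32 = 115.20 in aggregate.
Group total = 36 + 115.20 = 151.20.

151.20 dollars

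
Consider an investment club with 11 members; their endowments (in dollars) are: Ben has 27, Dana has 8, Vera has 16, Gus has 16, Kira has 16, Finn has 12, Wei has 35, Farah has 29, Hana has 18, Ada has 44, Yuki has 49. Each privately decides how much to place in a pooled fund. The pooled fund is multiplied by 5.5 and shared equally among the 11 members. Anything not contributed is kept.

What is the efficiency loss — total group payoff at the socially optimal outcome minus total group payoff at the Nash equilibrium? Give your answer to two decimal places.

The private return per contributed unit is 5.5/11 = 0.5000 < 1 for every player regardless of endowment, so the Nash equilibrium is zero contribution and the group total is Σ E_j = 27 + 8 + 16 + 16 + 16 + 12 + 35 + 29 + 18 + 44 + 49 = 270.
Each contributed unit returns 5.500 to the group, so the social optimum is full contribution by everyone: group total = 5.500 × 270 = 1485.00.
Efficiency loss = (5.500 − 1) × 270 = 1215.00.

1215.00 dollars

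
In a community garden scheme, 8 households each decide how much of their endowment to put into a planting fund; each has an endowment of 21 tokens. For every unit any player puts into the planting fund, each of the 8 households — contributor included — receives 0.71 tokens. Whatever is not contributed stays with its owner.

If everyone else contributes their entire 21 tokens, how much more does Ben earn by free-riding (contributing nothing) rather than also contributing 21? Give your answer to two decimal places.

Switching from a contribution of 21 to 0 lets Ben keep an extra 21 tokens, but lowers the planting fund by 21, which costs Ben their own share of that drop: 0.71 × 21 = 14.91.
Net gain = 21 − 14.91 = 6.09. The private return per contributed unit (0.71) is below 1, so free-riding is indeed the best response regardless of what the others do.

6.09 tokens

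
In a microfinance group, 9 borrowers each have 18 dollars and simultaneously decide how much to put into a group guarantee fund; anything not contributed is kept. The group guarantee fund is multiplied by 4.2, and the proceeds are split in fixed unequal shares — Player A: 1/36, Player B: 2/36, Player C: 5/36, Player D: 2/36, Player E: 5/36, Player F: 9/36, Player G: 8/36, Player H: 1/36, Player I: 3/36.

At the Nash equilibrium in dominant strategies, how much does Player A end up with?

20.10 dollars

For player j, contributing a unit is worthwhile iff 4.2 × (j's share) ≥ 1, i.e. iff j's share is at least 0.2381.
The only share above 0.2381 is Player F's 9/36, contributing 18; the remaining 8 contribute 0. Total contributed: 18.
Player A keeps 18 and receives 4.2 × 18 × 1/36 = 2.10 from the group guarantee fund, for a payoff of 20.10.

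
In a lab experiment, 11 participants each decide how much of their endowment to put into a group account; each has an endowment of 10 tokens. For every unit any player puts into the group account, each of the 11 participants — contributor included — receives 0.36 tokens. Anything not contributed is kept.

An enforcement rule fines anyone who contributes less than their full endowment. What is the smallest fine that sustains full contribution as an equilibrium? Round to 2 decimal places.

Given the others contribute fully, the best deviation is to contribute 0 (any partial contribution still incurs the fine and gives up units whose private return 0.36 is below 1).
Deviating from 10 to 0 saves 10 tokens but forfeits the deviator's share of the drop in the group account: 0.36 × 10 = 3.60.
So the deviation gain is 10 − 3.60 = 6.40, and the fine must be at least 6.40 tokens to wipe it out.

6.40 tokens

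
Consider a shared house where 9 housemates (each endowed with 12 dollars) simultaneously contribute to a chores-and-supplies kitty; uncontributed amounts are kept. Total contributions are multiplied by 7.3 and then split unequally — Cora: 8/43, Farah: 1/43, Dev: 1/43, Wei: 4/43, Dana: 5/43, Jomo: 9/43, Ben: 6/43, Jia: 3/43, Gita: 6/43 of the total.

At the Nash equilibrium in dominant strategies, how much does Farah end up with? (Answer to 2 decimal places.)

Each unit j contributes comes back to j as 7.3 × (j's share), so j prefers to contribute only if that share exceeds 1/7.3 = 0.1370; otherwise keeping the unit dominates.
The shares above 0.1370 belong to Cora, Jomo, Ben and Gita, contributing 12 each; the remaining 5 contribute 0. Total contributed: 48.
Farah keeps 12 and receives 7.3 × 48 × 1/43 = 8.15 from the chores-and-supplies kitty, for a payoff of 20.15.

20.15 dollars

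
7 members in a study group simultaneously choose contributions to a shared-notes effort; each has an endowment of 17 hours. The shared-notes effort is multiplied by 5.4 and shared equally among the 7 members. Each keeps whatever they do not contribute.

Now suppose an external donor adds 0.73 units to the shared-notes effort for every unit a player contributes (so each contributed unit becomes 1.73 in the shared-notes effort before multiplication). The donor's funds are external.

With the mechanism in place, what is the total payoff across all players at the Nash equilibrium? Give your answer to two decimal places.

The effective private return per unit is now 5.4 × 1.73 / 7 = 1.3346 > 1, so every player's dominant strategy flips to full contribution.
At the Nash equilibrium everyone contributes 17. Group total payoff = 5.4 × 1.73 × 119 = 1111.70.

1111.70 hours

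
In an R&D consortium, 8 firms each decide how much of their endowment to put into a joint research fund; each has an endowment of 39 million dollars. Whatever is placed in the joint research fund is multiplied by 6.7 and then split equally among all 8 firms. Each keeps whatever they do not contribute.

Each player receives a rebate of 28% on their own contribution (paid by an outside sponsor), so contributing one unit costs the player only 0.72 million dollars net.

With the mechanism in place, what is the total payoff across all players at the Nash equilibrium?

2177.76 million dollars

Under the mechanism each unit contributed yields (6.7/8) / 0.72 = 1.1632 back to its contributor per unit of net cost, which exceeds 1, making full contribution the dominant choice for everyone.
At the Nash equilibrium everyone contributes 39. Group total payoff = 8 × (39 × 0.28 + 6.7 × 39) = 2177.76.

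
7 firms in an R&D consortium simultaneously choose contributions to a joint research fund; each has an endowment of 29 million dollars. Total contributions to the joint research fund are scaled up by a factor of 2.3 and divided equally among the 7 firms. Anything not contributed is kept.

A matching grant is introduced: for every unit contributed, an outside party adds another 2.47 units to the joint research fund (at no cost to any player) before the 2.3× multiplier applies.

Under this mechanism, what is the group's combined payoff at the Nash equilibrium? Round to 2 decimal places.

The effective private return per unit is now 2.3 × 3.47 / 7 = 1.1401 > 1, so every player's dominant strategy flips to full contribution.
So the Nash equilibrium is full contribution by all 7; the group earns 2.3 × 3.47 × 203 = 1620.14.

1620.14 million dollars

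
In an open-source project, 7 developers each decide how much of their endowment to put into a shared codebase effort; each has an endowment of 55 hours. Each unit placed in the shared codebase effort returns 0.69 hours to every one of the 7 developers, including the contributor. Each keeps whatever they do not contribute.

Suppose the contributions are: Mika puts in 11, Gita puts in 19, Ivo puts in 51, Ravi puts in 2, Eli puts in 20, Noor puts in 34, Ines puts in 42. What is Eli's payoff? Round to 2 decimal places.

Total contributed: 11 + 19 + 51 + 2 + 20 + 34 + 42 = 179.
Each receives 0.69 × 179 = 123.51 from the shared codebase effort.
Eli keeps 55 − 20 = 35, so Eli's payoff is 35 + 123.51 = 158.51.

158.51 hours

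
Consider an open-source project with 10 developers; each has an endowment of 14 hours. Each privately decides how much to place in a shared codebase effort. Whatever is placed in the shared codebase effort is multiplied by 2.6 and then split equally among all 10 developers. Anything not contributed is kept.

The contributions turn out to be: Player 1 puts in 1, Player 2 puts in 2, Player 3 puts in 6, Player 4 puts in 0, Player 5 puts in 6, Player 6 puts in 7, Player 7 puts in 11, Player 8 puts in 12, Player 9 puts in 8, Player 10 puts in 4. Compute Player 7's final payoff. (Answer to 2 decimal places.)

17.82 hours

Total contributed: 1 + 2 + 6 + 0 + 6 + 7 + 11 + 12 + 8 + 4 = 57.
Each receives 2.6 × 57 / 10 = 14.82 from the shared codebase effort.
Player 7 keeps 14 − 11 = 3, so Player 7's payoff is 3 + 14.82 = 17.82.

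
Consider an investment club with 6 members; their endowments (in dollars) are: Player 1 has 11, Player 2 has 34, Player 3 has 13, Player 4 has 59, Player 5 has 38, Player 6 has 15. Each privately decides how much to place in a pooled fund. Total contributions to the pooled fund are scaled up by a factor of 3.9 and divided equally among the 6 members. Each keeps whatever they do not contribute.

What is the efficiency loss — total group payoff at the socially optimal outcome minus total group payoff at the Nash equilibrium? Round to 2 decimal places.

493.00 dollars

The private return per contributed unit is 3.9/6 = 0.6500 < 1 for every player regardless of endowment, so the Nash equilibrium is zero contribution and the group total is Σ E_j = 11 + 34 + 13 + 59 + 38 + 15 = 170.
Each contributed unit returns 3.900 to the group, so the social optimum is full contribution by everyone: group total = 3.900 × 170 = 663.00.
Efficiency loss = (3.900 − 1) × 170 = 493.00.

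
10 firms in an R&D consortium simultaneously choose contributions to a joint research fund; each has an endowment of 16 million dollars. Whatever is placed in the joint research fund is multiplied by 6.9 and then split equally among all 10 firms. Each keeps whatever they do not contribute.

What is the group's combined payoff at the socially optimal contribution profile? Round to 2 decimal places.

Each contributed unit returns 6.900 to the group as a whole (0.6900 to each of 10 players), which exceeds 1, so the social optimum is full contribution: group total = 6.900 × 160 = 1104.00.

1104.00 million dollars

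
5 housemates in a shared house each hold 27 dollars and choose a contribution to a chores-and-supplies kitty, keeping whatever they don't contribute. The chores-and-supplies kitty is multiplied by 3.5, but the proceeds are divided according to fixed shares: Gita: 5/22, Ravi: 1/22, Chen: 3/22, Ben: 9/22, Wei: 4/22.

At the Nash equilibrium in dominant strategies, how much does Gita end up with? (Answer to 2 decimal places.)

48.48 dollars

For player j, contributing a unit is worthwhile iff 3.5 × (j's share) ≥ 1, i.e. iff j's share is at least 0.2857.
Only Ben (9/22) clears that bar, contributing 27; the remaining 4 contribute 0. Total contributed: 27.
Gita keeps 27 and receives 3.5 × 27 × 5/22 = 21.48 from the chores-and-supplies kitty, for a payoff of 48.48.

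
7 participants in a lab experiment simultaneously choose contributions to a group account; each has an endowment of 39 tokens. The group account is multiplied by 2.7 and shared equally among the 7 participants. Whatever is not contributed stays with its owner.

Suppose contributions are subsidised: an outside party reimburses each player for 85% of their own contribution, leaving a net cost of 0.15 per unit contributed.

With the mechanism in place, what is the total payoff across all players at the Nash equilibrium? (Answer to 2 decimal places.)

With the mechanism, a contributed unit returns (2.7/7) / 0.15 = 2.5714 per unit of net cost to the contributor — now above 1 — so contributing fully is weakly dominant for every player.
So the Nash equilibrium is full contribution by all 7; the group earns 7 × (39 × 0.85 + 2.7 × 39) = 969.15.

969.15 tokens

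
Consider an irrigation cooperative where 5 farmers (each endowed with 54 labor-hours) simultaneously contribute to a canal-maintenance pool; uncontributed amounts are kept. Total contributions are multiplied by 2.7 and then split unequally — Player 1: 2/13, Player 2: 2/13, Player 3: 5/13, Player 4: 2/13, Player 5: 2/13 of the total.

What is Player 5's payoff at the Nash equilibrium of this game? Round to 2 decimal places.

Player j's private return per contributed unit is 2.7 × (j's share). Contributing is weakly dominant for j when that share is at least 1/2.7 = 0.3704, and contributing 0 is dominant otherwise.
Player 3 alone (share 5/13) is above the threshold, contributing 54; the remaining 4 contribute 0. Total contributed: 54.
Player 5 keeps 54 and receives 2.7 × 54 × 2/13 = 22.43 from the canal-maintenance pool, for a payoff of 76.43.

76.43 labor-hours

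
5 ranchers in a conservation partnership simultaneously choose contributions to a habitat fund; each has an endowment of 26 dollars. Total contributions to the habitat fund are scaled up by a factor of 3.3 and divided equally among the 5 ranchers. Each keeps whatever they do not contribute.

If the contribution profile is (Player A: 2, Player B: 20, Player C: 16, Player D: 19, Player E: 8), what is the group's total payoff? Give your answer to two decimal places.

279.50 dollars

Total contributed: 2 + 20 + 16 + 19 + 8 = 65; total kept: 5 × 26 − 65 = 65.
The habitat fund pays out 3.3 × 65 = 214.50 in aggregate.
Group total = 65 + 214.50 = 279.50.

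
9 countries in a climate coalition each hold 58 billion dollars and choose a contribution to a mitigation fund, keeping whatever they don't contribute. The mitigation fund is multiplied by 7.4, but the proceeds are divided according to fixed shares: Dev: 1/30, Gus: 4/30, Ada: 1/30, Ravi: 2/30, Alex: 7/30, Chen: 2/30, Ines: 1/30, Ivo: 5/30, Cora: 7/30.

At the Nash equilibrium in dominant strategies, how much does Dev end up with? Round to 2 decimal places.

100.92 billion dollars

Each unit j contributes comes back to j as 7.4 × (j's share), so j prefers to contribute only if that share exceeds 1/7.4 = 0.1351; otherwise keeping the unit dominates.
The shares above 0.1351 belong to Alex, Ivo and Cora, contributing 58 each; the remaining 6 contribute 0. Total contributed: 174.
Dev keeps 58 and receives 7.4 × 174 × 1/30 = 42.92 from the mitigation fund, for a payoff of 100.92.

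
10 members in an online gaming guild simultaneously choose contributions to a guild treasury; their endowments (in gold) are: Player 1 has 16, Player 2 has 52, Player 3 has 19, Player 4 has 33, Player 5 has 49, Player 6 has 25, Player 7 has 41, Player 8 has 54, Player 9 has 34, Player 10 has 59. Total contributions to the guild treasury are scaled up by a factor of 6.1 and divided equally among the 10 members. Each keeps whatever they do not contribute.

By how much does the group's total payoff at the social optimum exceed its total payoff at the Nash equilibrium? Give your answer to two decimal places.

1948.20 gold

The private return per contributed unit is 6.1/10 = 0.6100 < 1 for every player regardless of endowment, so the Nash equilibrium is zero contribution and the group total is Σ E_j = 16 + 52 + 19 + 33 + 49 + 25 + 41 + 54 + 34 + 59 = 382.
Each contributed unit returns 6.100 to the group, so the social optimum is full contribution by everyone: group total = 6.100 × 382 = 2330.20.
Efficiency loss = (6.100 − 1) × 382 = 1948.20.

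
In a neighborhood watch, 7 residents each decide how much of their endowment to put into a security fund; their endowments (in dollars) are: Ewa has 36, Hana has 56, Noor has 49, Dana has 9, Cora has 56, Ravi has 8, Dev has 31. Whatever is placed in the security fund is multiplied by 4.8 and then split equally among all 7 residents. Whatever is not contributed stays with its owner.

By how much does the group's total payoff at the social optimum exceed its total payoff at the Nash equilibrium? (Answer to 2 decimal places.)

931.00 dollars

The private return per contributed unit is 4.8/7 = 0.6857 < 1 for every player regardless of endowment, so the Nash equilibrium is zero contribution and the group total is Σ E_j = 36 + 56 + 49 + 9 + 56 + 8 + 31 = 245.
Each contributed unit returns 4.800 to the group, so the social optimum is full contribution by everyone: group total = 4.800 × 245 = 1176.00.
Efficiency loss = (4.800 − 1) × 245 = 931.00.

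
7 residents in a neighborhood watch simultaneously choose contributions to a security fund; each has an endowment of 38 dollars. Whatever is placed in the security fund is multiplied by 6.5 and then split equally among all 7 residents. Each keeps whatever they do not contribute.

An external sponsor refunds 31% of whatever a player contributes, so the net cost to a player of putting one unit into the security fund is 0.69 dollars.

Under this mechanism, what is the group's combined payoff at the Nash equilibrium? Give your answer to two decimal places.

1811.46 dollars

With the mechanism, a contributed unit returns (6.5/7) / 0.69 = 1.3458 per unit of net cost to the contributor — now above 1 — so contributing fully is weakly dominant for every player.
So the Nash equilibrium is full contribution by all 7; the group earns 7 × (38 × 0.31 + 6.5 × 38) = 1811.46.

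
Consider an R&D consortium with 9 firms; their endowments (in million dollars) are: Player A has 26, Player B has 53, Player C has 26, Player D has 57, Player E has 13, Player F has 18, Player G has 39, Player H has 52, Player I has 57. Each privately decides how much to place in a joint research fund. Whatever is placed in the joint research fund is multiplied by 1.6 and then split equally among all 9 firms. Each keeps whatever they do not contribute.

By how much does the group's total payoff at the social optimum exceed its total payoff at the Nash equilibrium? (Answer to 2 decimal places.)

204.60 million dollars

The private return per contributed unit is 1.6/9 = 0.1778 < 1 for every player regardless of endowment, so the Nash equilibrium is zero contribution and the group total is Σ E_j = 26 + 53 + 26 + 57 + 13 + 18 + 39 + 52 + 57 = 341.
Each contributed unit returns 1.600 to the group, so the social optimum is full contribution by everyone: group total = 1.600 × 341 = 545.60.
Efficiency loss = (1.600 − 1) × 341 = 204.60.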